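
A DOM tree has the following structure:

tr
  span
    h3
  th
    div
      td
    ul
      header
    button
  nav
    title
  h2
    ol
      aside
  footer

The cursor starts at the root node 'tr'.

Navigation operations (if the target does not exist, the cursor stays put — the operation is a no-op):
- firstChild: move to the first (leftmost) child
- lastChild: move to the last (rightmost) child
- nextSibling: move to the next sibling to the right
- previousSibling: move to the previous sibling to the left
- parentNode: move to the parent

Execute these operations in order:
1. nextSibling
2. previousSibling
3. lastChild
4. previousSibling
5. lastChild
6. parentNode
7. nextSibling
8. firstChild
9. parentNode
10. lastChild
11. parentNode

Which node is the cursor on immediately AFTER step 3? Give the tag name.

After 1 (nextSibling): tr (no-op, stayed)
After 2 (previousSibling): tr (no-op, stayed)
After 3 (lastChild): footer

Answer: footer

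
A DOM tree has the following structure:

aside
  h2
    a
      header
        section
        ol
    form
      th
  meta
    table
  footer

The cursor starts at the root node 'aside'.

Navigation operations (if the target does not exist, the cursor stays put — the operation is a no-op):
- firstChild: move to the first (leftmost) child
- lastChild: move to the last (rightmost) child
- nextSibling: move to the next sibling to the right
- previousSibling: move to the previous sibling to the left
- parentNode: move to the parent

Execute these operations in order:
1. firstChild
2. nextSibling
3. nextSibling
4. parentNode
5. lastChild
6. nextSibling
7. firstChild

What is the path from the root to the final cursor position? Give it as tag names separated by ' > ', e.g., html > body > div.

Answer: aside > footer

Derivation:
After 1 (firstChild): h2
After 2 (nextSibling): meta
After 3 (nextSibling): footer
After 4 (parentNode): aside
After 5 (lastChild): footer
After 6 (nextSibling): footer (no-op, stayed)
After 7 (firstChild): footer (no-op, stayed)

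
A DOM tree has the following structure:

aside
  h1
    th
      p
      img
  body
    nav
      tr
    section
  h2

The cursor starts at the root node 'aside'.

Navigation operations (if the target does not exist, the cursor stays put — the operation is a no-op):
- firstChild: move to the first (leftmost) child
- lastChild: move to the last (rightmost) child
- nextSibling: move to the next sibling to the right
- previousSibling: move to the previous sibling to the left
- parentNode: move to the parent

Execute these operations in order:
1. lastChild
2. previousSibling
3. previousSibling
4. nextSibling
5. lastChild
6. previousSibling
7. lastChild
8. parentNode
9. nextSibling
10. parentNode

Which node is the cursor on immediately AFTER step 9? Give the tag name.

Answer: section

Derivation:
After 1 (lastChild): h2
After 2 (previousSibling): body
After 3 (previousSibling): h1
After 4 (nextSibling): body
After 5 (lastChild): section
After 6 (previousSibling): nav
After 7 (lastChild): tr
After 8 (parentNode): nav
After 9 (nextSibling): section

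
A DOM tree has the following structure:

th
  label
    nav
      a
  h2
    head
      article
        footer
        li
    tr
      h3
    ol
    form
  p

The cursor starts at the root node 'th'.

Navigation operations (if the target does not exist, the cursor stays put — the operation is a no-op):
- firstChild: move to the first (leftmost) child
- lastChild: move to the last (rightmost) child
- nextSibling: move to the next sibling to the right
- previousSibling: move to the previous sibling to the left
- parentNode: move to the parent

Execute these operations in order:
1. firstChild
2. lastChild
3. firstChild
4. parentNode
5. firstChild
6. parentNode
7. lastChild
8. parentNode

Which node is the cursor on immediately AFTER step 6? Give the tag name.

After 1 (firstChild): label
After 2 (lastChild): nav
After 3 (firstChild): a
After 4 (parentNode): nav
After 5 (firstChild): a
After 6 (parentNode): nav

Answer: nav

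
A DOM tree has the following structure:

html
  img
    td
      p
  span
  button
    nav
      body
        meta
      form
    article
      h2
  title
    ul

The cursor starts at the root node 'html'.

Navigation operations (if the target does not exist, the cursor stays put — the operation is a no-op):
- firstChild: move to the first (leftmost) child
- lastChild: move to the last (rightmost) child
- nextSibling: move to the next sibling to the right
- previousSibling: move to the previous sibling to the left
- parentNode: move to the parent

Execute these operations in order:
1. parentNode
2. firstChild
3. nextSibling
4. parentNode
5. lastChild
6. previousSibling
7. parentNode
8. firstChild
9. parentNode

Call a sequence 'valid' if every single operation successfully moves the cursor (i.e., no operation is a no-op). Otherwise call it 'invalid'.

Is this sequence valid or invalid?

After 1 (parentNode): html (no-op, stayed)
After 2 (firstChild): img
After 3 (nextSibling): span
After 4 (parentNode): html
After 5 (lastChild): title
After 6 (previousSibling): button
After 7 (parentNode): html
After 8 (firstChild): img
After 9 (parentNode): html

Answer: invalid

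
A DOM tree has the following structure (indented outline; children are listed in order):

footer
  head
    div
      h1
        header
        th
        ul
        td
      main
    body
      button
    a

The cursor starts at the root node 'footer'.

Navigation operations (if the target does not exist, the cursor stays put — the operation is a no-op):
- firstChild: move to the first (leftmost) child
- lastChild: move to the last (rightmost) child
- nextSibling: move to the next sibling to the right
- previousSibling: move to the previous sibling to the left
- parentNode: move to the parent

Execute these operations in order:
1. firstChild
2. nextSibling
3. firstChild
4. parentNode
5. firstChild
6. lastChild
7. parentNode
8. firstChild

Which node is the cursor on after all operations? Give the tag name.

After 1 (firstChild): head
After 2 (nextSibling): head (no-op, stayed)
After 3 (firstChild): div
After 4 (parentNode): head
After 5 (firstChild): div
After 6 (lastChild): main
After 7 (parentNode): div
After 8 (firstChild): h1

Answer: h1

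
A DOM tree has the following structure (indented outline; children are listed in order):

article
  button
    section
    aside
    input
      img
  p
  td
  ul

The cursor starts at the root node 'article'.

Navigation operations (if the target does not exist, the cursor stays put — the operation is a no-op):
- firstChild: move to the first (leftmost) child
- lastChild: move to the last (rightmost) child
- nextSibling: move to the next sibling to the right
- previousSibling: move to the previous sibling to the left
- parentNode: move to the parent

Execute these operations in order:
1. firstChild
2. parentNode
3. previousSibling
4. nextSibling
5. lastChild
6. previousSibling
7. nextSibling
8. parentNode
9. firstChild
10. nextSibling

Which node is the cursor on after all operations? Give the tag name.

After 1 (firstChild): button
After 2 (parentNode): article
After 3 (previousSibling): article (no-op, stayed)
After 4 (nextSibling): article (no-op, stayed)
After 5 (lastChild): ul
After 6 (previousSibling): td
After 7 (nextSibling): ul
After 8 (parentNode): article
After 9 (firstChild): button
After 10 (nextSibling): p

Answer: p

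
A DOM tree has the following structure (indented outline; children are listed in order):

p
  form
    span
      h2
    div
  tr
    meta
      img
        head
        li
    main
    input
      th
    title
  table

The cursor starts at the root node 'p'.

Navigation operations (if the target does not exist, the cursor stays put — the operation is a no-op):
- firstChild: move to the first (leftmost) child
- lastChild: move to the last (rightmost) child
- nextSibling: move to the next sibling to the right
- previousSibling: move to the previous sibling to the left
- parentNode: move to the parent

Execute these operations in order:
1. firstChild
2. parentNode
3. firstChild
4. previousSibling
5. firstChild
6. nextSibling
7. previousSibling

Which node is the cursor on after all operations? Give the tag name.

Answer: span

Derivation:
After 1 (firstChild): form
After 2 (parentNode): p
After 3 (firstChild): form
After 4 (previousSibling): form (no-op, stayed)
After 5 (firstChild): span
After 6 (nextSibling): div
After 7 (previousSibling): span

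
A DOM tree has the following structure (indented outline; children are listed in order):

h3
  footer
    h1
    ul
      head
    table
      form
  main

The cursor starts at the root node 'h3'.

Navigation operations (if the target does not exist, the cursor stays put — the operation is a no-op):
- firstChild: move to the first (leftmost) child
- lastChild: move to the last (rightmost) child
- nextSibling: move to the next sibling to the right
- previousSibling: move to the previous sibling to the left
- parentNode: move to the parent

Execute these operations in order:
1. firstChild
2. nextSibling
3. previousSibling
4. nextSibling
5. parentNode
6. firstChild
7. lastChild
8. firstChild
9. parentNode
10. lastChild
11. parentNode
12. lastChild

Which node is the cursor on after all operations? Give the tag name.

Answer: form

Derivation:
After 1 (firstChild): footer
After 2 (nextSibling): main
After 3 (previousSibling): footer
After 4 (nextSibling): main
After 5 (parentNode): h3
After 6 (firstChild): footer
After 7 (lastChild): table
After 8 (firstChild): form
After 9 (parentNode): table
After 10 (lastChild): form
After 11 (parentNode): table
After 12 (lastChild): form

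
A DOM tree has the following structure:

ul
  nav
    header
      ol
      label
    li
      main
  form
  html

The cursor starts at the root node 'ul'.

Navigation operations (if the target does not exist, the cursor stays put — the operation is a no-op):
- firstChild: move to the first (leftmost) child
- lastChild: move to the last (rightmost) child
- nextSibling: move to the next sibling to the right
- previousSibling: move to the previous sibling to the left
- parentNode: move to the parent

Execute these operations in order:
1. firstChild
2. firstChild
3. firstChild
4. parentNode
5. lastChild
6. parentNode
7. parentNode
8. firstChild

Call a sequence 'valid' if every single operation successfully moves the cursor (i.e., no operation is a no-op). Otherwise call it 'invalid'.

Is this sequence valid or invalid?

After 1 (firstChild): nav
After 2 (firstChild): header
After 3 (firstChild): ol
After 4 (parentNode): header
After 5 (lastChild): label
After 6 (parentNode): header
After 7 (parentNode): nav
After 8 (firstChild): header

Answer: valid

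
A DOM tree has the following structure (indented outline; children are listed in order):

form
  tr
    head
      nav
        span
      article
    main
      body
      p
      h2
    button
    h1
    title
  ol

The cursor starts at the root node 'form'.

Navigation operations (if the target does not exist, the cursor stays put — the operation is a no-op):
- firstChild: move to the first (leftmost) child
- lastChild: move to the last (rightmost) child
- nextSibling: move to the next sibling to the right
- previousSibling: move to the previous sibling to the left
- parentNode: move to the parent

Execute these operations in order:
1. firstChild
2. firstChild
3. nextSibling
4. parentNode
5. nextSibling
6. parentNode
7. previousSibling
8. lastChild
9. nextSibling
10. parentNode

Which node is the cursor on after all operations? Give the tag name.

Answer: form

Derivation:
After 1 (firstChild): tr
After 2 (firstChild): head
After 3 (nextSibling): main
After 4 (parentNode): tr
After 5 (nextSibling): ol
After 6 (parentNode): form
After 7 (previousSibling): form (no-op, stayed)
After 8 (lastChild): ol
After 9 (nextSibling): ol (no-op, stayed)
After 10 (parentNode): form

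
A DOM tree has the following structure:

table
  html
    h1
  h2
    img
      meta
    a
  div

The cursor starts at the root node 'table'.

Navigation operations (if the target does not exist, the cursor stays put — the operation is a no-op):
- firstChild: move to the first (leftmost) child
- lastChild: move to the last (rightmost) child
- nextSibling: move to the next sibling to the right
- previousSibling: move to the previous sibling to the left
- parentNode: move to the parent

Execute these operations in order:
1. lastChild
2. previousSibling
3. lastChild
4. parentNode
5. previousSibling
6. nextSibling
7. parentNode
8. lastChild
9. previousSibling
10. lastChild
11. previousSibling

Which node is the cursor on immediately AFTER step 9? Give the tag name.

Answer: h2

Derivation:
After 1 (lastChild): div
After 2 (previousSibling): h2
After 3 (lastChild): a
After 4 (parentNode): h2
After 5 (previousSibling): html
After 6 (nextSibling): h2
After 7 (parentNode): table
After 8 (lastChild): div
After 9 (previousSibling): h2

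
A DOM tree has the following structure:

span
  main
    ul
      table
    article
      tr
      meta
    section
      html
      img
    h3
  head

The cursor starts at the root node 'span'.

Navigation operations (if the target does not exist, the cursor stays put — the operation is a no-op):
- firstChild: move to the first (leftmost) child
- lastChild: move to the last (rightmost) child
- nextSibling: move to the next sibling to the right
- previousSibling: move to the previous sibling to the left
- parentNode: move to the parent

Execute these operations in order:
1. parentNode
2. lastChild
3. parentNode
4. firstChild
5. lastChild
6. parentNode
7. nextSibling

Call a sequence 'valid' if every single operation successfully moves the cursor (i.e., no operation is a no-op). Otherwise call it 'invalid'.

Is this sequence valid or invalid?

After 1 (parentNode): span (no-op, stayed)
After 2 (lastChild): head
After 3 (parentNode): span
After 4 (firstChild): main
After 5 (lastChild): h3
After 6 (parentNode): main
After 7 (nextSibling): head

Answer: invalid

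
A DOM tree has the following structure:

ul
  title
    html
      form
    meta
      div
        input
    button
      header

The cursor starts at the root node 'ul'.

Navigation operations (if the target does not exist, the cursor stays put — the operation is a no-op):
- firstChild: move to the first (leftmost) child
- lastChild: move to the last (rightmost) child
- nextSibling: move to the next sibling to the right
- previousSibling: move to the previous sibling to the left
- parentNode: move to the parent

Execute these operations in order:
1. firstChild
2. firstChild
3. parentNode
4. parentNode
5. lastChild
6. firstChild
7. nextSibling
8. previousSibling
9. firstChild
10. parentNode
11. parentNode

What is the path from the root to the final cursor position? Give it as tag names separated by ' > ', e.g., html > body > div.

After 1 (firstChild): title
After 2 (firstChild): html
After 3 (parentNode): title
After 4 (parentNode): ul
After 5 (lastChild): title
After 6 (firstChild): html
After 7 (nextSibling): meta
After 8 (previousSibling): html
After 9 (firstChild): form
After 10 (parentNode): html
After 11 (parentNode): title

Answer: ul > title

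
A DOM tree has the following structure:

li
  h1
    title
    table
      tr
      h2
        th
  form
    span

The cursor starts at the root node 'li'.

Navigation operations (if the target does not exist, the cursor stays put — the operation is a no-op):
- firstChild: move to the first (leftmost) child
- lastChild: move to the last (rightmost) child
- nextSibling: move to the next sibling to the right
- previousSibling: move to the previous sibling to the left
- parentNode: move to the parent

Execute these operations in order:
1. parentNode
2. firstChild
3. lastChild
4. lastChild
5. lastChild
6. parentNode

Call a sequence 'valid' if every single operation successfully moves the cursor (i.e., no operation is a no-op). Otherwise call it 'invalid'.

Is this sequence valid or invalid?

Answer: invalid

Derivation:
After 1 (parentNode): li (no-op, stayed)
After 2 (firstChild): h1
After 3 (lastChild): table
After 4 (lastChild): h2
After 5 (lastChild): th
After 6 (parentNode): h2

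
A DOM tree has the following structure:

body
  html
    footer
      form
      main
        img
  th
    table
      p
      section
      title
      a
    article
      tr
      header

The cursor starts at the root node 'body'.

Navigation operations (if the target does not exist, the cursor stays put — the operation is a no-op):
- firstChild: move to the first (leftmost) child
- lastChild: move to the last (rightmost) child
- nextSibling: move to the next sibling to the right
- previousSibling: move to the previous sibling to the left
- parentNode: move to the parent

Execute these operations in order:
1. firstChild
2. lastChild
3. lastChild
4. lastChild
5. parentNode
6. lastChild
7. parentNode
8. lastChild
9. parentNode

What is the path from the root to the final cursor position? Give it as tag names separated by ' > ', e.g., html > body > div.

After 1 (firstChild): html
After 2 (lastChild): footer
After 3 (lastChild): main
After 4 (lastChild): img
After 5 (parentNode): main
After 6 (lastChild): img
After 7 (parentNode): main
After 8 (lastChild): img
After 9 (parentNode): main

Answer: body > html > footer > main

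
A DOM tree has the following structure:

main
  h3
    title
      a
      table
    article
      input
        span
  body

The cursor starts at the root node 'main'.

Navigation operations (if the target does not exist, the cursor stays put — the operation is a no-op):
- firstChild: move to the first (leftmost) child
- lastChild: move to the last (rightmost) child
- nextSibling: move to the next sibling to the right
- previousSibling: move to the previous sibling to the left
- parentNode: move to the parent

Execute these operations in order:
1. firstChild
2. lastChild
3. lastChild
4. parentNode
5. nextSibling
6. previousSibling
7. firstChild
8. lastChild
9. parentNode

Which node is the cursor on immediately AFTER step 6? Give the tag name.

Answer: title

Derivation:
After 1 (firstChild): h3
After 2 (lastChild): article
After 3 (lastChild): input
After 4 (parentNode): article
After 5 (nextSibling): article (no-op, stayed)
After 6 (previousSibling): title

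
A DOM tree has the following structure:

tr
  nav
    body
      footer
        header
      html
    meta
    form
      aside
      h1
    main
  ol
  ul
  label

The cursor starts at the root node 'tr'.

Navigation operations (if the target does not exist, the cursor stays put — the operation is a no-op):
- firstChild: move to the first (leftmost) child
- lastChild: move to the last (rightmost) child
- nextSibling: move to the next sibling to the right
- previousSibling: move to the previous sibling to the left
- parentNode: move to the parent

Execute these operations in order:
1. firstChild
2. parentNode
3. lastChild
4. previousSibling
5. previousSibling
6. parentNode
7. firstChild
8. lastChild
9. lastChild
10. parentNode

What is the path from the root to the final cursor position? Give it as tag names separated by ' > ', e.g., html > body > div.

After 1 (firstChild): nav
After 2 (parentNode): tr
After 3 (lastChild): label
After 4 (previousSibling): ul
After 5 (previousSibling): ol
After 6 (parentNode): tr
After 7 (firstChild): nav
After 8 (lastChild): main
After 9 (lastChild): main (no-op, stayed)
After 10 (parentNode): nav

Answer: tr > nav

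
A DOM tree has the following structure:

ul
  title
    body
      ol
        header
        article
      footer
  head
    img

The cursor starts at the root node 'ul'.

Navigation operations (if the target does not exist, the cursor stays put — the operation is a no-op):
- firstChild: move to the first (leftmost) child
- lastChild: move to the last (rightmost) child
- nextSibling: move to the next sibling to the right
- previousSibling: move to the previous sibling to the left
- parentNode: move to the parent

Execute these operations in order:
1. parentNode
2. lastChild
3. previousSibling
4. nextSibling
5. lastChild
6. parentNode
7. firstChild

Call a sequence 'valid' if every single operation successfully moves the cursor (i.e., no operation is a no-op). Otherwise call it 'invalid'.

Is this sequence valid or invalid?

After 1 (parentNode): ul (no-op, stayed)
After 2 (lastChild): head
After 3 (previousSibling): title
After 4 (nextSibling): head
After 5 (lastChild): img
After 6 (parentNode): head
After 7 (firstChild): img

Answer: invalid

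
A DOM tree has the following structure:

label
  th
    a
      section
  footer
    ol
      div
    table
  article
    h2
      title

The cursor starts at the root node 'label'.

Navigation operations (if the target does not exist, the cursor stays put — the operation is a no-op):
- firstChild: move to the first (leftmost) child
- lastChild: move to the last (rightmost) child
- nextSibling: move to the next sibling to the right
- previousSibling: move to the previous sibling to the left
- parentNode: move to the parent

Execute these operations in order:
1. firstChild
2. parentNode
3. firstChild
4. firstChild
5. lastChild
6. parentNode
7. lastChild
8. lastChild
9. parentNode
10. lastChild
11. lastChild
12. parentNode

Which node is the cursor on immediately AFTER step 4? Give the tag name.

Answer: a

Derivation:
After 1 (firstChild): th
After 2 (parentNode): label
After 3 (firstChild): th
After 4 (firstChild): a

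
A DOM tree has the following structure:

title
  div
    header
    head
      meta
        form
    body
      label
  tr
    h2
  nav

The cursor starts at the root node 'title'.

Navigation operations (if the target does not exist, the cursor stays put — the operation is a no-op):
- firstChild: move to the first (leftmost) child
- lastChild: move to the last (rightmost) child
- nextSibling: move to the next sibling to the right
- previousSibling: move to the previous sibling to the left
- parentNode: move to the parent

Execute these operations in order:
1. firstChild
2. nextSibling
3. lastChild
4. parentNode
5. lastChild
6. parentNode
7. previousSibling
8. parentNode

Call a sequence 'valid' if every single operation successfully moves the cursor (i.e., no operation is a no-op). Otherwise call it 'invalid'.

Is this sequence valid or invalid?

After 1 (firstChild): div
After 2 (nextSibling): tr
After 3 (lastChild): h2
After 4 (parentNode): tr
After 5 (lastChild): h2
After 6 (parentNode): tr
After 7 (previousSibling): div
After 8 (parentNode): title

Answer: valid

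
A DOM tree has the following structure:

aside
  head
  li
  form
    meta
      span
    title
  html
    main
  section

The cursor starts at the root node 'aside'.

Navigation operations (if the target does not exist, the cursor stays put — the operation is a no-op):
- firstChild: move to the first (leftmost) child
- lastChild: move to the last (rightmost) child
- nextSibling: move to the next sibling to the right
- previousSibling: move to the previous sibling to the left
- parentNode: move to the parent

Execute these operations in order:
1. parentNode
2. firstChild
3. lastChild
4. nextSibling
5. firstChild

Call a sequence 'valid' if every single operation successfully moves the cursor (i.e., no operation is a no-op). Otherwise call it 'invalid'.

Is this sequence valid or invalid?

Answer: invalid

Derivation:
After 1 (parentNode): aside (no-op, stayed)
After 2 (firstChild): head
After 3 (lastChild): head (no-op, stayed)
After 4 (nextSibling): li
After 5 (firstChild): li (no-op, stayed)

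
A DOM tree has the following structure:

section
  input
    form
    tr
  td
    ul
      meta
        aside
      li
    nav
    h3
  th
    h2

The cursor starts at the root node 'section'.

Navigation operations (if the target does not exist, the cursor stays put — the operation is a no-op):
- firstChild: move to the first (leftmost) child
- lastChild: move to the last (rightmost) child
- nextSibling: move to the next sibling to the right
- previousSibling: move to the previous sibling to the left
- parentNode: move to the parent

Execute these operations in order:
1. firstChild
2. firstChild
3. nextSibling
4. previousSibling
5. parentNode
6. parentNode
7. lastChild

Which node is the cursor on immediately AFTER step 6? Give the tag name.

Answer: section

Derivation:
After 1 (firstChild): input
After 2 (firstChild): form
After 3 (nextSibling): tr
After 4 (previousSibling): form
After 5 (parentNode): input
After 6 (parentNode): section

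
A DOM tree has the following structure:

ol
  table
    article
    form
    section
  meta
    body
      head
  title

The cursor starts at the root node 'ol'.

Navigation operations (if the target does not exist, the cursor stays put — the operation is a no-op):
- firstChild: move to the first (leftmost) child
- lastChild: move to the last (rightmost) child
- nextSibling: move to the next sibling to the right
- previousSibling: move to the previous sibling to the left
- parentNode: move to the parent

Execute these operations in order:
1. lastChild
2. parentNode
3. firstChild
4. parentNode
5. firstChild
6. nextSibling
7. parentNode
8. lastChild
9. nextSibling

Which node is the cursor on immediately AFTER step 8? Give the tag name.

Answer: title

Derivation:
After 1 (lastChild): title
After 2 (parentNode): ol
After 3 (firstChild): table
After 4 (parentNode): ol
After 5 (firstChild): table
After 6 (nextSibling): meta
After 7 (parentNode): ol
After 8 (lastChild): title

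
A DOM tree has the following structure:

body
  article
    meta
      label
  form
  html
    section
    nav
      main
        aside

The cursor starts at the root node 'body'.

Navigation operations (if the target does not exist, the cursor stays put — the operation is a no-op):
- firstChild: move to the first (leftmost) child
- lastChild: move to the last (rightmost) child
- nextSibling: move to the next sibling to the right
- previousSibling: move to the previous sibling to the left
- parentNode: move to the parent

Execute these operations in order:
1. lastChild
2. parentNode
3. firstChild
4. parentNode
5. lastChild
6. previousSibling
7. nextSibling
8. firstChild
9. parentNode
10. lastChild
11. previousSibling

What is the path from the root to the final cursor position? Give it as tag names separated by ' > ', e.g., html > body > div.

After 1 (lastChild): html
After 2 (parentNode): body
After 3 (firstChild): article
After 4 (parentNode): body
After 5 (lastChild): html
After 6 (previousSibling): form
After 7 (nextSibling): html
After 8 (firstChild): section
After 9 (parentNode): html
After 10 (lastChild): nav
After 11 (previousSibling): section

Answer: body > html > section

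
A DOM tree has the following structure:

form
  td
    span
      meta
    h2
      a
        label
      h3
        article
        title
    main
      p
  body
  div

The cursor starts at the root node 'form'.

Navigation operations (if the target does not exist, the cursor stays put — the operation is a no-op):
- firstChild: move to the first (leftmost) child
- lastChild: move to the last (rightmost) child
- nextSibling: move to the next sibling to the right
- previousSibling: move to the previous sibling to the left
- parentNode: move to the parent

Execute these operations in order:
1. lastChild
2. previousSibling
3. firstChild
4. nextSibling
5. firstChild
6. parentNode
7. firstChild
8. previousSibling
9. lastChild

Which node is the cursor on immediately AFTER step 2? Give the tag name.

Answer: body

Derivation:
After 1 (lastChild): div
After 2 (previousSibling): body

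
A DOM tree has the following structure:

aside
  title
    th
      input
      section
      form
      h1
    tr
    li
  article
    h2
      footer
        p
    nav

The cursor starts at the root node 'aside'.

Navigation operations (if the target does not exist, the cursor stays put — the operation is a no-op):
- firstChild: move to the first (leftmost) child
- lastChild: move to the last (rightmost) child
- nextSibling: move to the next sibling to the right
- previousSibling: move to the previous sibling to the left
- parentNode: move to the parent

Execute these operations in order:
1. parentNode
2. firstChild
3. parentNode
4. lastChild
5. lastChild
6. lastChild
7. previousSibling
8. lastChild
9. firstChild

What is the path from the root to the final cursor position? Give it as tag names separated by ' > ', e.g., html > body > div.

Answer: aside > article > h2 > footer > p

Derivation:
After 1 (parentNode): aside (no-op, stayed)
After 2 (firstChild): title
After 3 (parentNode): aside
After 4 (lastChild): article
After 5 (lastChild): nav
After 6 (lastChild): nav (no-op, stayed)
After 7 (previousSibling): h2
After 8 (lastChild): footer
After 9 (firstChild): p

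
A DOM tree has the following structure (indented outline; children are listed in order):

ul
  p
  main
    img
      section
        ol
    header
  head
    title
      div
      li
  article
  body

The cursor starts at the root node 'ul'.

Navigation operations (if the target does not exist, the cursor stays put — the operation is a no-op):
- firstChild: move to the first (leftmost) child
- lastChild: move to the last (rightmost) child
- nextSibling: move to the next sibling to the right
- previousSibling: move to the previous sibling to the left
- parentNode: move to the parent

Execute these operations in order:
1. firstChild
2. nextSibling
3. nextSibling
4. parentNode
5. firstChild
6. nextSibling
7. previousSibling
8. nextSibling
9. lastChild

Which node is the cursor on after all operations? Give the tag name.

Answer: header

Derivation:
After 1 (firstChild): p
After 2 (nextSibling): main
After 3 (nextSibling): head
After 4 (parentNode): ul
After 5 (firstChild): p
After 6 (nextSibling): main
After 7 (previousSibling): p
After 8 (nextSibling): main
After 9 (lastChild): header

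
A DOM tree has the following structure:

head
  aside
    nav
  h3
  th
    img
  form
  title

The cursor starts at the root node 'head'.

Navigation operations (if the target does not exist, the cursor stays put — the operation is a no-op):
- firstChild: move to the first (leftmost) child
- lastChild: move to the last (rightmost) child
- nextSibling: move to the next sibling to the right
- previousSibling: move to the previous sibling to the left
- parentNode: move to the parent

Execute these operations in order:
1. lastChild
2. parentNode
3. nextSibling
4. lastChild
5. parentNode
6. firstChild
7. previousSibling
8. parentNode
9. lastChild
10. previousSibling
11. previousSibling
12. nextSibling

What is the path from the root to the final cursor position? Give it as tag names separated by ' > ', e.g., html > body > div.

After 1 (lastChild): title
After 2 (parentNode): head
After 3 (nextSibling): head (no-op, stayed)
After 4 (lastChild): title
After 5 (parentNode): head
After 6 (firstChild): aside
After 7 (previousSibling): aside (no-op, stayed)
After 8 (parentNode): head
After 9 (lastChild): title
After 10 (previousSibling): form
After 11 (previousSibling): th
After 12 (nextSibling): form

Answer: head > form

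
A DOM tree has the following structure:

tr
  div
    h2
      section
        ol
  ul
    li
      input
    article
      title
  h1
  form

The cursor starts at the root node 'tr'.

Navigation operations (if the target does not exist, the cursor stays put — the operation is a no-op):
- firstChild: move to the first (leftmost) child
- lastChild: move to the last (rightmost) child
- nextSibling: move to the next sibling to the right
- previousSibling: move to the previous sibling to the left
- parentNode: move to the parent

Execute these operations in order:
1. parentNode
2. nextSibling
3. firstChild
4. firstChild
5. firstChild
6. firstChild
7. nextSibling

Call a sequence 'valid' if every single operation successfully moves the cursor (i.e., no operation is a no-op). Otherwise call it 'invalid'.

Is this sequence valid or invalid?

Answer: invalid

Derivation:
After 1 (parentNode): tr (no-op, stayed)
After 2 (nextSibling): tr (no-op, stayed)
After 3 (firstChild): div
After 4 (firstChild): h2
After 5 (firstChild): section
After 6 (firstChild): ol
After 7 (nextSibling): ol (no-op, stayed)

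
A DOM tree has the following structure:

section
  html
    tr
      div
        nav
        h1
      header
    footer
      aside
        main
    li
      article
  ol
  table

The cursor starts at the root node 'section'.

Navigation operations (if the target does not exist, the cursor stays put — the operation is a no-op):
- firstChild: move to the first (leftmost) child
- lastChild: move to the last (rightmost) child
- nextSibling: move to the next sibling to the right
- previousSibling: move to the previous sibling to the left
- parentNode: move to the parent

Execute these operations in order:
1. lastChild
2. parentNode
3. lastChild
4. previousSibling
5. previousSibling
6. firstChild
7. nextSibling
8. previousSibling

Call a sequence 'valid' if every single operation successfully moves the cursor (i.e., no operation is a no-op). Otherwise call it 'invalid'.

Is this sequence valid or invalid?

Answer: valid

Derivation:
After 1 (lastChild): table
After 2 (parentNode): section
After 3 (lastChild): table
After 4 (previousSibling): ol
After 5 (previousSibling): html
After 6 (firstChild): tr
After 7 (nextSibling): footer
After 8 (previousSibling): tr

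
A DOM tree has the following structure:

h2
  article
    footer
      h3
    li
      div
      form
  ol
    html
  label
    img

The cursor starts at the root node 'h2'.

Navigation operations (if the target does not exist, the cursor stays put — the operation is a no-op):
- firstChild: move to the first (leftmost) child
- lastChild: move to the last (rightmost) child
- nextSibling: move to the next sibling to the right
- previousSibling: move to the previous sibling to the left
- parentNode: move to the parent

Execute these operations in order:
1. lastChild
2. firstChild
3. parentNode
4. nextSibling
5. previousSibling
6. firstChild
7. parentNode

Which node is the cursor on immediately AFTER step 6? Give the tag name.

Answer: html

Derivation:
After 1 (lastChild): label
After 2 (firstChild): img
After 3 (parentNode): label
After 4 (nextSibling): label (no-op, stayed)
After 5 (previousSibling): ol
After 6 (firstChild): html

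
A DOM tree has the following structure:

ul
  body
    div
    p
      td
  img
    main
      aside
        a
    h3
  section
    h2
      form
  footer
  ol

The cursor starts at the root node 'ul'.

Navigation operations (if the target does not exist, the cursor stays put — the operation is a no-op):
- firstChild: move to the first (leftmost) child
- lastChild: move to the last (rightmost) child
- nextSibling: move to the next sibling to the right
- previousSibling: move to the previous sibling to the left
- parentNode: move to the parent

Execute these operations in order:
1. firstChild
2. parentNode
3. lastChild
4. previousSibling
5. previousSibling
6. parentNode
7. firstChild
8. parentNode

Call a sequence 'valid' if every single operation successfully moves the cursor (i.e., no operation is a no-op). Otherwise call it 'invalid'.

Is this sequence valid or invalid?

Answer: valid

Derivation:
After 1 (firstChild): body
After 2 (parentNode): ul
After 3 (lastChild): ol
After 4 (previousSibling): footer
After 5 (previousSibling): section
After 6 (parentNode): ul
After 7 (firstChild): body
After 8 (parentNode): ul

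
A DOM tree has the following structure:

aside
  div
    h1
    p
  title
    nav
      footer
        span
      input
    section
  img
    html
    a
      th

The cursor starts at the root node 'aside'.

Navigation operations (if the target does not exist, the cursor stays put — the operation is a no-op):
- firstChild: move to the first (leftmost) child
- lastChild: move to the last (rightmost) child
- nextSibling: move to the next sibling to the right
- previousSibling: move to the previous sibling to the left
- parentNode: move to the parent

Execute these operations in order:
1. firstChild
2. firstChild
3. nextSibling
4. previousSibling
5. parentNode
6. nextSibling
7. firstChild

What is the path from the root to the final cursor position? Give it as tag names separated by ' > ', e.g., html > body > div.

Answer: aside > title > nav

Derivation:
After 1 (firstChild): div
After 2 (firstChild): h1
After 3 (nextSibling): p
After 4 (previousSibling): h1
After 5 (parentNode): div
After 6 (nextSibling): title
After 7 (firstChild): nav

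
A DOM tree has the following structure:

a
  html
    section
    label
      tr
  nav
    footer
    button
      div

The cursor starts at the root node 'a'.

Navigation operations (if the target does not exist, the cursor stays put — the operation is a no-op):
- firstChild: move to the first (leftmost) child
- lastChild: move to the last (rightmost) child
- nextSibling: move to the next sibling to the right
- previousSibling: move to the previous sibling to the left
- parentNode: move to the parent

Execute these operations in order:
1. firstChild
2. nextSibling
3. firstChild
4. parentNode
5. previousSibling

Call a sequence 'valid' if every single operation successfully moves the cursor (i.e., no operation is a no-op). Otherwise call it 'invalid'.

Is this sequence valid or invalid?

Answer: valid

Derivation:
After 1 (firstChild): html
After 2 (nextSibling): nav
After 3 (firstChild): footer
After 4 (parentNode): nav
After 5 (previousSibling): html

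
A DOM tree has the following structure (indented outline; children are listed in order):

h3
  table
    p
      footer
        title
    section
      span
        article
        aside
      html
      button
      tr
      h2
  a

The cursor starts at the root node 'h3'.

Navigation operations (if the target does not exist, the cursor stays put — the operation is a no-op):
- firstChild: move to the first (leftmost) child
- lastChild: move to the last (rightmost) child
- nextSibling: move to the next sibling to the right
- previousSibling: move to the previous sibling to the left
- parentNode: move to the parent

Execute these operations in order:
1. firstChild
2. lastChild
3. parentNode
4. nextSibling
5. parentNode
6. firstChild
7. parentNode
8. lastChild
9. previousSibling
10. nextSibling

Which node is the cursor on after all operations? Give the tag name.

Answer: a

Derivation:
After 1 (firstChild): table
After 2 (lastChild): section
After 3 (parentNode): table
After 4 (nextSibling): a
After 5 (parentNode): h3
After 6 (firstChild): table
After 7 (parentNode): h3
After 8 (lastChild): a
After 9 (previousSibling): table
After 10 (nextSibling): a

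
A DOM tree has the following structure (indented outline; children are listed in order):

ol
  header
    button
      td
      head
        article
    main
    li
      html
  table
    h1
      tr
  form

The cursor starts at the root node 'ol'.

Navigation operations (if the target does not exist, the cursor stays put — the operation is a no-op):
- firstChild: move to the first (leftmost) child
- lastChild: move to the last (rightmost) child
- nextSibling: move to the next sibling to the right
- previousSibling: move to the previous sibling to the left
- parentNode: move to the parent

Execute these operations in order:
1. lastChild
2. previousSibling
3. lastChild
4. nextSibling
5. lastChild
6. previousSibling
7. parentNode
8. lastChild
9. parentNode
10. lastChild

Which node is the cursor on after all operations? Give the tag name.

Answer: tr

Derivation:
After 1 (lastChild): form
After 2 (previousSibling): table
After 3 (lastChild): h1
After 4 (nextSibling): h1 (no-op, stayed)
After 5 (lastChild): tr
After 6 (previousSibling): tr (no-op, stayed)
After 7 (parentNode): h1
After 8 (lastChild): tr
After 9 (parentNode): h1
After 10 (lastChild): tr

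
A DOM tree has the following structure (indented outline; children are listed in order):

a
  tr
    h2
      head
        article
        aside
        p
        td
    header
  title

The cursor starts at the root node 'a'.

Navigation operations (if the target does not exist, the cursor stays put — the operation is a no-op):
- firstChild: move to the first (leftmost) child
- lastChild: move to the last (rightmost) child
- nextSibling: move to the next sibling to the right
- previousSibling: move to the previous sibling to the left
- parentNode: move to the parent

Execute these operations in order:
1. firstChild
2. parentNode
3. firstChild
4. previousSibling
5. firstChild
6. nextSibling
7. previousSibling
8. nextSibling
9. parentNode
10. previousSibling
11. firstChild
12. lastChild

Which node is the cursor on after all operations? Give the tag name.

Answer: head

Derivation:
After 1 (firstChild): tr
After 2 (parentNode): a
After 3 (firstChild): tr
After 4 (previousSibling): tr (no-op, stayed)
After 5 (firstChild): h2
After 6 (nextSibling): header
After 7 (previousSibling): h2
After 8 (nextSibling): header
After 9 (parentNode): tr
After 10 (previousSibling): tr (no-op, stayed)
After 11 (firstChild): h2
After 12 (lastChild): head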